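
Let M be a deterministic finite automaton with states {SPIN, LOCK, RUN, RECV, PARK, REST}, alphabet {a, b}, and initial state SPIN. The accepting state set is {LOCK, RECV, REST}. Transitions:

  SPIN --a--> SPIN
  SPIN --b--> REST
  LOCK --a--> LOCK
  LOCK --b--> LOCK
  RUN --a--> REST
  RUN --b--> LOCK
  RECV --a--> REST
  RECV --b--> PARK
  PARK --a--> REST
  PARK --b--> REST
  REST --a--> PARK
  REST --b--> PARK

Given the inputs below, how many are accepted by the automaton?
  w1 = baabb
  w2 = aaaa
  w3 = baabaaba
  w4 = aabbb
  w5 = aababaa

3

w1:
  start at SPIN
  read 'b': SPIN → REST
  read 'a': REST → PARK
  read 'a': PARK → REST
  read 'b': REST → PARK
  read 'b': PARK → REST
  end REST, accepted
w2:
  start at SPIN
  read 'a': SPIN → SPIN
  read 'a': SPIN → SPIN
  read 'a': SPIN → SPIN
  read 'a': SPIN → SPIN
  end SPIN, rejected
w3:
  start at SPIN
  read 'b': SPIN → REST
  read 'a': REST → PARK
  read 'a': PARK → REST
  read 'b': REST → PARK
  read 'a': PARK → REST
  read 'a': REST → PARK
  read 'b': PARK → REST
  read 'a': REST → PARK
  end PARK, rejected
w4:
  start at SPIN
  read 'a': SPIN → SPIN
  read 'a': SPIN → SPIN
  read 'b': SPIN → REST
  read 'b': REST → PARK
  read 'b': PARK → REST
  end REST, accepted
w5:
  start at SPIN
  read 'a': SPIN → SPIN
  read 'a': SPIN → SPIN
  read 'b': SPIN → REST
  read 'a': REST → PARK
  read 'b': PARK → REST
  read 'a': REST → PARK
  read 'a': PARK → REST
  end REST, accepted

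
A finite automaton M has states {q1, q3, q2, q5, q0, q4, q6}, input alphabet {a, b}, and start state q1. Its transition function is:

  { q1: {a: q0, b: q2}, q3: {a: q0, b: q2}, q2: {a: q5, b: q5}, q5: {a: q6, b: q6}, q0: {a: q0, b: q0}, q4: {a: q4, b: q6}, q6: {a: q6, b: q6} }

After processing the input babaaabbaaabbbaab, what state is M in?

Trace: q1 -b-> q2 -a-> q5 -b-> q6 -a-> q6 -a-> q6 -a-> q6 -b-> q6 -b-> q6 -a-> q6 -a-> q6 -a-> q6 -b-> q6 -b-> q6 -b-> q6 -a-> q6 -a-> q6 -b-> q6

q6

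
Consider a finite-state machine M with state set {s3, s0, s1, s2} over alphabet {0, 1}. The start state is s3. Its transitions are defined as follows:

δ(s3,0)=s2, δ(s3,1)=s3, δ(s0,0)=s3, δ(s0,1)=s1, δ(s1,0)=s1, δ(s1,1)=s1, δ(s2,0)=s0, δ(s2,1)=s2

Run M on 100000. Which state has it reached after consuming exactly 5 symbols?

s2

s3 → s3 → s2 → s0 → s3 → s2
After 5 symbols: s2.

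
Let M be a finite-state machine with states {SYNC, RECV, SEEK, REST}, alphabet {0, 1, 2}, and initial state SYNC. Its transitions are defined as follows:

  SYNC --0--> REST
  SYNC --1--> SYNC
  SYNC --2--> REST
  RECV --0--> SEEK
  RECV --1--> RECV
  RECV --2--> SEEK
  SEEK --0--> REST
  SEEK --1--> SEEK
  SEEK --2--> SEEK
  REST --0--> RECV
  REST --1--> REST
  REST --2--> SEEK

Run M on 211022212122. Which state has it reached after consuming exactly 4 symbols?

RECV

start at SYNC
read '2': SYNC → REST
read '1': REST → REST
read '1': REST → REST
read '0': REST → RECV
After 4 symbols: RECV.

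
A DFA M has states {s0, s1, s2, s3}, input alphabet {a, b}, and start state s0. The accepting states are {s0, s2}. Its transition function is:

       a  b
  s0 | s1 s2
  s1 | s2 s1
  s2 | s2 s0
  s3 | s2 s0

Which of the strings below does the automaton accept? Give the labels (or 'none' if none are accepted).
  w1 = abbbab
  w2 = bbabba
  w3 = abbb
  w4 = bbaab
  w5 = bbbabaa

w1:
  start at s0
  read 'a': s0 → s1
  read 'b': s1 → s1
  read 'b': s1 → s1
  read 'b': s1 → s1
  read 'a': s1 → s2
  read 'b': s2 → s0
  end s0, accepted
w2:
  start at s0
  read 'b': s0 → s2
  read 'b': s2 → s0
  read 'a': s0 → s1
  read 'b': s1 → s1
  read 'b': s1 → s1
  read 'a': s1 → s2
  end s2, accepted
w3:
  start at s0
  read 'a': s0 → s1
  read 'b': s1 → s1
  read 'b': s1 → s1
  read 'b': s1 → s1
  end s1, rejected
w4:
  start at s0
  read 'b': s0 → s2
  read 'b': s2 → s0
  read 'a': s0 → s1
  read 'a': s1 → s2
  read 'b': s2 → s0
  end s0, accepted
w5:
  start at s0
  read 'b': s0 → s2
  read 'b': s2 → s0
  read 'b': s0 → s2
  read 'a': s2 → s2
  read 'b': s2 → s0
  read 'a': s0 → s1
  read 'a': s1 → s2
  end s2, accepted

w1, w2, w4, w5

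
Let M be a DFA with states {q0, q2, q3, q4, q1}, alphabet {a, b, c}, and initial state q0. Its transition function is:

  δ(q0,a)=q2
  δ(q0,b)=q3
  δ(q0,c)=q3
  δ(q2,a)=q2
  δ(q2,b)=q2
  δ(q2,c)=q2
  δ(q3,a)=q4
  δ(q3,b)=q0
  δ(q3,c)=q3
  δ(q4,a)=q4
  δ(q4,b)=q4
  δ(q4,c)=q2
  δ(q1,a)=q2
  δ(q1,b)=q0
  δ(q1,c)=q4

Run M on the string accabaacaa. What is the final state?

q2

start at q0
read 'a': q0 → q2
read 'c': q2 → q2
read 'c': q2 → q2
read 'a': q2 → q2
read 'b': q2 → q2
read 'a': q2 → q2
read 'a': q2 → q2
read 'c': q2 → q2
read 'a': q2 → q2
read 'a': q2 → q2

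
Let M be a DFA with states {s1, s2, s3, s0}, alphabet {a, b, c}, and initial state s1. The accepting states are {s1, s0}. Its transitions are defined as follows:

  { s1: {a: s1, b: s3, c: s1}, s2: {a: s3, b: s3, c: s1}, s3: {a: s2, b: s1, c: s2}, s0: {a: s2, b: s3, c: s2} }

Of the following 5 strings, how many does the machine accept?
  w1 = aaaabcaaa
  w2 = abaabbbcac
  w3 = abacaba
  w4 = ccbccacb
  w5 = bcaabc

w1: s1 → s1 → s1 → s1 → s1 → s3 → s2 → s3 → s2 → s3  → end s3, rejected
w2: s1 → s1 → s3 → s2 → s3 → s1 → s3 → s1 → s1 → s1 → s1  → end s1, accepted
w3: s1 → s1 → s3 → s2 → s1 → s1 → s3 → s2  → end s2, rejected
w4: s1 → s1 → s1 → s3 → s2 → s1 → s1 → s1 → s3  → end s3, rejected
w5: s1 → s3 → s2 → s3 → s2 → s3 → s2  → end s2, rejected

1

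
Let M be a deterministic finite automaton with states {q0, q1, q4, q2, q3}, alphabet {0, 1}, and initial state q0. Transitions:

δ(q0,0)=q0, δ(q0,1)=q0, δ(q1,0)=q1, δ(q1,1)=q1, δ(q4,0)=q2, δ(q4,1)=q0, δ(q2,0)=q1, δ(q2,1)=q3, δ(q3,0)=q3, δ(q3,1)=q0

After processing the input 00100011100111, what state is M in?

Trace: q0 -0-> q0 -0-> q0 -1-> q0 -0-> q0 -0-> q0 -0-> q0 -1-> q0 -1-> q0 -1-> q0 -0-> q0 -0-> q0 -1-> q0 -1-> q0 -1-> q0

q0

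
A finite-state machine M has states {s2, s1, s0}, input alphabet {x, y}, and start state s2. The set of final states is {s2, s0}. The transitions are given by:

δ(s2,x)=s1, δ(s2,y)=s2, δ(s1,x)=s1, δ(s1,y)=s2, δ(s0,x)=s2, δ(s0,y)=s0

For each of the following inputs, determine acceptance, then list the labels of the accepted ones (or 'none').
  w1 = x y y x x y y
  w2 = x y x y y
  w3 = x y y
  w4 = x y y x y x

w1: s2 → s1 → s2 → s2 → s1 → s1 → s2 → s2  → end s2, accepted
w2: s2 → s1 → s2 → s1 → s2 → s2  → end s2, accepted
w3: s2 → s1 → s2 → s2  → end s2, accepted
w4: s2 → s1 → s2 → s2 → s1 → s2 → s1  → end s1, rejected

w1, w2, w3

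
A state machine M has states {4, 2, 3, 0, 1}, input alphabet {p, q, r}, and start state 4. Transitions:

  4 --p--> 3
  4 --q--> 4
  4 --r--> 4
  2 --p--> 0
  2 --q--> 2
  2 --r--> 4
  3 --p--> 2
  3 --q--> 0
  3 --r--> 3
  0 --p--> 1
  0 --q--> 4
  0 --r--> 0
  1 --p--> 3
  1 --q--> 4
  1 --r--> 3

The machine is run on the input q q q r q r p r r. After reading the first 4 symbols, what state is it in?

4

start at 4
read 'q': 4 → 4
read 'q': 4 → 4
read 'q': 4 → 4
read 'r': 4 → 4
After 4 symbols: 4.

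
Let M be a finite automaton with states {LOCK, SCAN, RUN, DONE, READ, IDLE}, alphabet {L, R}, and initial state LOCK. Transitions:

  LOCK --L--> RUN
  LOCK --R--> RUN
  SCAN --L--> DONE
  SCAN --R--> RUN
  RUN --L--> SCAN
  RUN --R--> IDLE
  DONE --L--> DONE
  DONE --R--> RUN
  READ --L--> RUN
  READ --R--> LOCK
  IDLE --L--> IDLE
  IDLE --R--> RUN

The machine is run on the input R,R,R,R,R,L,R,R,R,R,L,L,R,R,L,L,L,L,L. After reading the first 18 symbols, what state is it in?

Trace: LOCK -R-> RUN -R-> IDLE -R-> RUN -R-> IDLE -R-> RUN -L-> SCAN -R-> RUN -R-> IDLE -R-> RUN -R-> IDLE -L-> IDLE -L-> IDLE -R-> RUN -R-> IDLE -L-> IDLE -L-> IDLE -L-> IDLE -L-> IDLE
After 18 symbols: IDLE.

IDLE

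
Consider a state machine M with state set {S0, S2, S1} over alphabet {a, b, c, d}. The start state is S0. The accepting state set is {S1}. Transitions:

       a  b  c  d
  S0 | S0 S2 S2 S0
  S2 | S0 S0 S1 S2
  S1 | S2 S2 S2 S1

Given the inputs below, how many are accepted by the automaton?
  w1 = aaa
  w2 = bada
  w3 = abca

0

w1: Trace: S0 -a-> S0 -a-> S0 -a-> S0  → end S0, rejected
w2: Trace: S0 -b-> S2 -a-> S0 -d-> S0 -a-> S0  → end S0, rejected
w3: Trace: S0 -a-> S0 -b-> S2 -c-> S1 -a-> S2  → end S2, rejected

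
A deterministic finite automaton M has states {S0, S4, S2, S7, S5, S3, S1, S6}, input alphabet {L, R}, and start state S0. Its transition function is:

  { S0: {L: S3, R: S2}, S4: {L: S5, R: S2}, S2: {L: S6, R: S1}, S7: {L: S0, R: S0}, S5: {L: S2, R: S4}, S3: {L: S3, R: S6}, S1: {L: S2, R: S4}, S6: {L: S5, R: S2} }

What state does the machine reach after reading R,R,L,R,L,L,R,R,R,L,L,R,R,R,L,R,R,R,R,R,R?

S0 → S2 → S1 → S2 → S1 → S2 → S6 → S2 → S1 → S4 → S5 → S2 → S1 → S4 → S2 → S6 → S2 → S1 → S4 → S2 → S1 → S4

S4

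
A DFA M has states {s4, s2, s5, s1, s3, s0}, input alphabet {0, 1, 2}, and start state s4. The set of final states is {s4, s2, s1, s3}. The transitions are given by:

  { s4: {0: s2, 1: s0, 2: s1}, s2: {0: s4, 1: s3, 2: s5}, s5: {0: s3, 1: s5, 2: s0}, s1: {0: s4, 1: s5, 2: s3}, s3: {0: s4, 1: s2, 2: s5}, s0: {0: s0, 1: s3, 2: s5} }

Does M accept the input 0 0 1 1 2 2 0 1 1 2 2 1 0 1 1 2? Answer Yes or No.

No

s4 → s2 → s4 → s0 → s3 → s5 → s0 → s0 → s3 → s2 → s5 → s0 → s3 → s4 → s0 → s3 → s5
End state s5 is not accepting.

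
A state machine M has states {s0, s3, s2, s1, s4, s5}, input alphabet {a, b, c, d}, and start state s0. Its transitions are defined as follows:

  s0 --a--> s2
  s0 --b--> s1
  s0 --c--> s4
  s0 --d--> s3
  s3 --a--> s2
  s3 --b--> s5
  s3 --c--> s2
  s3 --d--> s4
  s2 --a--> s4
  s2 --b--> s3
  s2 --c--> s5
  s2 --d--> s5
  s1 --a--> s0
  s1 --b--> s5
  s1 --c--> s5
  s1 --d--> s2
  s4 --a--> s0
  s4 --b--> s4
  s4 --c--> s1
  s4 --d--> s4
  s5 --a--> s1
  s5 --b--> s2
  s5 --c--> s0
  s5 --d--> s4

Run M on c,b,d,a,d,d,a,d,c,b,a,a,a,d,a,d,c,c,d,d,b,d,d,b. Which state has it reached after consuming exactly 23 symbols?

s4

s0 → s4 → s4 → s4 → s0 → s3 → s4 → s0 → s3 → s2 → s3 → s2 → s4 → s0 → s3 → s2 → s5 → s0 → s4 → s4 → s4 → s4 → s4 → s4
After 23 symbols: s4.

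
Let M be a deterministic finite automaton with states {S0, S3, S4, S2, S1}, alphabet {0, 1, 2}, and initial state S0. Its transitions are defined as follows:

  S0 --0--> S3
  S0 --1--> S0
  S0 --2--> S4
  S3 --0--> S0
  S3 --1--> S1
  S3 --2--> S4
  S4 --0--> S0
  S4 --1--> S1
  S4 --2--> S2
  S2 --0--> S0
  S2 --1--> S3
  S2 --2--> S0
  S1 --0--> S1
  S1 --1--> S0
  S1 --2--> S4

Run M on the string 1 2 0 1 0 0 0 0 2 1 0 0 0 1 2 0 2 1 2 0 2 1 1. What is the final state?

Trace: S0 -1-> S0 -2-> S4 -0-> S0 -1-> S0 -0-> S3 -0-> S0 -0-> S3 -0-> S0 -2-> S4 -1-> S1 -0-> S1 -0-> S1 -0-> S1 -1-> S0 -2-> S4 -0-> S0 -2-> S4 -1-> S1 -2-> S4 -0-> S0 -2-> S4 -1-> S1 -1-> S0

S0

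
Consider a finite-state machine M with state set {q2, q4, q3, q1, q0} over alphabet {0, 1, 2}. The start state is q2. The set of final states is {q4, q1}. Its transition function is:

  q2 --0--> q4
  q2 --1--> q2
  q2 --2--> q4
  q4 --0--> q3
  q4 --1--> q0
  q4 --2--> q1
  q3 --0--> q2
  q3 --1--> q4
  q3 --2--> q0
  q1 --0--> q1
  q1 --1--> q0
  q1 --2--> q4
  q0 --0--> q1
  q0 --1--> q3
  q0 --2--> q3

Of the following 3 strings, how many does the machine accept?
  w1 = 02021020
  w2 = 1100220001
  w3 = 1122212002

w1: Trace: q2 -0-> q4 -2-> q1 -0-> q1 -2-> q4 -1-> q0 -0-> q1 -2-> q4 -0-> q3  → end q3, rejected
w2: Trace: q2 -1-> q2 -1-> q2 -0-> q4 -0-> q3 -2-> q0 -2-> q3 -0-> q2 -0-> q4 -0-> q3 -1-> q4  → end q4, accepted
w3: Trace: q2 -1-> q2 -1-> q2 -2-> q4 -2-> q1 -2-> q4 -1-> q0 -2-> q3 -0-> q2 -0-> q4 -2-> q1  → end q1, accepted

2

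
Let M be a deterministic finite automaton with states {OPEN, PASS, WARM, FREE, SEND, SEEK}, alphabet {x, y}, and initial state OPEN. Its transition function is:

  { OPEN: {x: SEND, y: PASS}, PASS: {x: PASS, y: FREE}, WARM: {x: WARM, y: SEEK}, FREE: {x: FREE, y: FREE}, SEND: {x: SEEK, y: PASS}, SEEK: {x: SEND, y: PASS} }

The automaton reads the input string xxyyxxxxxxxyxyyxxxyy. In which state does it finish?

FREE

OPEN → SEND → SEEK → PASS → FREE → FREE → FREE → FREE → FREE → FREE → FREE → FREE → FREE → FREE → FREE → FREE → FREE → FREE → FREE → FREE → FREE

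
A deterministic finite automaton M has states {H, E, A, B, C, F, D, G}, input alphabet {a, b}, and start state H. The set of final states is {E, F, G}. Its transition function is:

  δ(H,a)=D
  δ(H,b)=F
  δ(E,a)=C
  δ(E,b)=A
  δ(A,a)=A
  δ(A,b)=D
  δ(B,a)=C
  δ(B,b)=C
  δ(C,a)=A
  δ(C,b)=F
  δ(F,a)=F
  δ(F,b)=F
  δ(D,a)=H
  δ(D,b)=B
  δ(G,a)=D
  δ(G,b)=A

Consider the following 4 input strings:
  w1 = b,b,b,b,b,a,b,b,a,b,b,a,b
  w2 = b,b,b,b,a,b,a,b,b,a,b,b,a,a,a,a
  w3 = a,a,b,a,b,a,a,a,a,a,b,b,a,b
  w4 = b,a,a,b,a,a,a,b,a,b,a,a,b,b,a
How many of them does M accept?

w1:
  start at H
  read 'b': H → F
  read 'b': F → F
  read 'b': F → F
  read 'b': F → F
  read 'b': F → F
  read 'a': F → F
  read 'b': F → F
  read 'b': F → F
  read 'a': F → F
  read 'b': F → F
  read 'b': F → F
  read 'a': F → F
  read 'b': F → F
  end F, accepted
w2:
  start at H
  read 'b': H → F
  read 'b': F → F
  read 'b': F → F
  read 'b': F → F
  read 'a': F → F
  read 'b': F → F
  read 'a': F → F
  read 'b': F → F
  read 'b': F → F
  read 'a': F → F
  read 'b': F → F
  read 'b': F → F
  read 'a': F → F
  read 'a': F → F
  read 'a': F → F
  read 'a': F → F
  end F, accepted
w3:
  start at H
  read 'a': H → D
  read 'a': D → H
  read 'b': H → F
  read 'a': F → F
  read 'b': F → F
  read 'a': F → F
  read 'a': F → F
  read 'a': F → F
  read 'a': F → F
  read 'a': F → F
  read 'b': F → F
  read 'b': F → F
  read 'a': F → F
  read 'b': F → F
  end F, accepted
w4:
  start at H
  read 'b': H → F
  read 'a': F → F
  read 'a': F → F
  read 'b': F → F
  read 'a': F → F
  read 'a': F → F
  read 'a': F → F
  read 'b': F → F
  read 'a': F → F
  read 'b': F → F
  read 'a': F → F
  read 'a': F → F
  read 'b': F → F
  read 'b': F → F
  read 'a': F → F
  end F, accepted

4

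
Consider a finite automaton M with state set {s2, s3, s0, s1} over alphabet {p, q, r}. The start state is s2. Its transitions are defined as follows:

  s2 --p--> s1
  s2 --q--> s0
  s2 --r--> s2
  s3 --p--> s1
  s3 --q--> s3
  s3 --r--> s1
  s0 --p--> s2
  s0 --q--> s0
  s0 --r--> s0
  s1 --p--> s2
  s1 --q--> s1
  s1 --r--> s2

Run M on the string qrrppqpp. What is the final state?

s1

Trace: s2 -q-> s0 -r-> s0 -r-> s0 -p-> s2 -p-> s1 -q-> s1 -p-> s2 -p-> s1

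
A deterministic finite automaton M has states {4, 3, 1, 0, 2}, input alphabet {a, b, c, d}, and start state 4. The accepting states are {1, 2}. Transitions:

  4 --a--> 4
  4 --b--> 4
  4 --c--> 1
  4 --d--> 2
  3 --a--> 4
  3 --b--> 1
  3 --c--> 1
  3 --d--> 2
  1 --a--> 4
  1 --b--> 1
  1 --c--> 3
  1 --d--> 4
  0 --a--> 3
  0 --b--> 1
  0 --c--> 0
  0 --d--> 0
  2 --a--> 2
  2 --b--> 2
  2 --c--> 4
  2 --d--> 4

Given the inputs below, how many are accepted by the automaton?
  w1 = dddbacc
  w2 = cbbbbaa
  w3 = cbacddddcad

2

w1:
  start at 4
  read 'd': 4 → 2
  read 'd': 2 → 4
  read 'd': 4 → 2
  read 'b': 2 → 2
  read 'a': 2 → 2
  read 'c': 2 → 4
  read 'c': 4 → 1
  end 1, accepted
w2:
  start at 4
  read 'c': 4 → 1
  read 'b': 1 → 1
  read 'b': 1 → 1
  read 'b': 1 → 1
  read 'b': 1 → 1
  read 'a': 1 → 4
  read 'a': 4 → 4
  end 4, rejected
w3:
  start at 4
  read 'c': 4 → 1
  read 'b': 1 → 1
  read 'a': 1 → 4
  read 'c': 4 → 1
  read 'd': 1 → 4
  read 'd': 4 → 2
  read 'd': 2 → 4
  read 'd': 4 → 2
  read 'c': 2 → 4
  read 'a': 4 → 4
  read 'd': 4 → 2
  end 2, accepted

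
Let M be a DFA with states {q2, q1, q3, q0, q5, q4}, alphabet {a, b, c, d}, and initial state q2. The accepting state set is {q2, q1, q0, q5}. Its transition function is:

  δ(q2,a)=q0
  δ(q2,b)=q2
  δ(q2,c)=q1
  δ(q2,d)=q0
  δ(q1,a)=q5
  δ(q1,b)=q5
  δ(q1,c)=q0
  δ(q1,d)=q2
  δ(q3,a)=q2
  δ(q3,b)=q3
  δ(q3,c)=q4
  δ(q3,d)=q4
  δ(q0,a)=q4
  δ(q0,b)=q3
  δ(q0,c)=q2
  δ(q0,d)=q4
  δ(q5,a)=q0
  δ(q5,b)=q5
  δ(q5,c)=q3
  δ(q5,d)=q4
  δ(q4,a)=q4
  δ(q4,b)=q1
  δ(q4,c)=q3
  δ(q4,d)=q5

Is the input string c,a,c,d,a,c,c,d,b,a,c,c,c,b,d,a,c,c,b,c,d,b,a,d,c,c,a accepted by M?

start at q2
read 'c': q2 → q1
read 'a': q1 → q5
read 'c': q5 → q3
read 'd': q3 → q4
read 'a': q4 → q4
read 'c': q4 → q3
read 'c': q3 → q4
read 'd': q4 → q5
read 'b': q5 → q5
read 'a': q5 → q0
read 'c': q0 → q2
read 'c': q2 → q1
read 'c': q1 → q0
read 'b': q0 → q3
read 'd': q3 → q4
read 'a': q4 → q4
read 'c': q4 → q3
read 'c': q3 → q4
read 'b': q4 → q1
read 'c': q1 → q0
read 'd': q0 → q4
read 'b': q4 → q1
read 'a': q1 → q5
read 'd': q5 → q4
read 'c': q4 → q3
read 'c': q3 → q4
read 'a': q4 → q4
End state q4 is not accepting.

No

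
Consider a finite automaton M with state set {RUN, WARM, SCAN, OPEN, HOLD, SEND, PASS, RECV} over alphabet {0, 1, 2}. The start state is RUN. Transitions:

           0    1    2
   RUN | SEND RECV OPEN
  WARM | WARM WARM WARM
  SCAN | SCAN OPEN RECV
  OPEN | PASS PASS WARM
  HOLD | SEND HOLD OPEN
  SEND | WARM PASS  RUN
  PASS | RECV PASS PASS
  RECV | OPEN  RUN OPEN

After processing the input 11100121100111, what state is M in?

PASS

start at RUN
read '1': RUN → RECV
read '1': RECV → RUN
read '1': RUN → RECV
read '0': RECV → OPEN
read '0': OPEN → PASS
read '1': PASS → PASS
read '2': PASS → PASS
read '1': PASS → PASS
read '1': PASS → PASS
read '0': PASS → RECV
read '0': RECV → OPEN
read '1': OPEN → PASS
read '1': PASS → PASS
read '1': PASS → PASS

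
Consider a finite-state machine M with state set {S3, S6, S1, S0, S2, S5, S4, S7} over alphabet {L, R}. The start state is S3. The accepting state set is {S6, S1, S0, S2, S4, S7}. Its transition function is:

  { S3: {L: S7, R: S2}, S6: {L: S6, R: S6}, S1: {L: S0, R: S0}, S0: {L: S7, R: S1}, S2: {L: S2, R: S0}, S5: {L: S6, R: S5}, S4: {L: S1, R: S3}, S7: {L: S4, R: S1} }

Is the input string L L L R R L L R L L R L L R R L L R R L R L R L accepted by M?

start at S3
read 'L': S3 → S7
read 'L': S7 → S4
read 'L': S4 → S1
read 'R': S1 → S0
read 'R': S0 → S1
read 'L': S1 → S0
read 'L': S0 → S7
read 'R': S7 → S1
read 'L': S1 → S0
read 'L': S0 → S7
read 'R': S7 → S1
read 'L': S1 → S0
read 'L': S0 → S7
read 'R': S7 → S1
read 'R': S1 → S0
read 'L': S0 → S7
read 'L': S7 → S4
read 'R': S4 → S3
read 'R': S3 → S2
read 'L': S2 → S2
read 'R': S2 → S0
read 'L': S0 → S7
read 'R': S7 → S1
read 'L': S1 → S0
End state S0 is accepting.

Yes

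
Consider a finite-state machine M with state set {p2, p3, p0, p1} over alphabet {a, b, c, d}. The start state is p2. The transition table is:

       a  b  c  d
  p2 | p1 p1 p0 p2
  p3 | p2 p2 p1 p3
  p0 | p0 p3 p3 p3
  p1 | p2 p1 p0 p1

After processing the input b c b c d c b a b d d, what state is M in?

p1

p2 → p1 → p0 → p3 → p1 → p1 → p0 → p3 → p2 → p1 → p1 → p1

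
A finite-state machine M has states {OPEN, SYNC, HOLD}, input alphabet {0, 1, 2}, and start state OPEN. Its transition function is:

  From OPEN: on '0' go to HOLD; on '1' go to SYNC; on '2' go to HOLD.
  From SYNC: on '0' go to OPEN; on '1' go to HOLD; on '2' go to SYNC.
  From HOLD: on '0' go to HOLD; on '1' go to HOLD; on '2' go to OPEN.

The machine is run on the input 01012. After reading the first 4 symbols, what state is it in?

HOLD

OPEN → HOLD → HOLD → HOLD → HOLD
After 4 symbols: HOLD.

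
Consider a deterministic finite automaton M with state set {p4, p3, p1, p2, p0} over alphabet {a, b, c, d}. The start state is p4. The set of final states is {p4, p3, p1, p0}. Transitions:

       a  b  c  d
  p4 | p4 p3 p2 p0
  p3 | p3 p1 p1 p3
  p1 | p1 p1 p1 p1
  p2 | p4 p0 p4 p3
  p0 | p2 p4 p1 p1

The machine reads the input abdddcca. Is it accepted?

Yes

p4 → p4 → p3 → p3 → p3 → p3 → p1 → p1 → p1
End state p1 is accepting.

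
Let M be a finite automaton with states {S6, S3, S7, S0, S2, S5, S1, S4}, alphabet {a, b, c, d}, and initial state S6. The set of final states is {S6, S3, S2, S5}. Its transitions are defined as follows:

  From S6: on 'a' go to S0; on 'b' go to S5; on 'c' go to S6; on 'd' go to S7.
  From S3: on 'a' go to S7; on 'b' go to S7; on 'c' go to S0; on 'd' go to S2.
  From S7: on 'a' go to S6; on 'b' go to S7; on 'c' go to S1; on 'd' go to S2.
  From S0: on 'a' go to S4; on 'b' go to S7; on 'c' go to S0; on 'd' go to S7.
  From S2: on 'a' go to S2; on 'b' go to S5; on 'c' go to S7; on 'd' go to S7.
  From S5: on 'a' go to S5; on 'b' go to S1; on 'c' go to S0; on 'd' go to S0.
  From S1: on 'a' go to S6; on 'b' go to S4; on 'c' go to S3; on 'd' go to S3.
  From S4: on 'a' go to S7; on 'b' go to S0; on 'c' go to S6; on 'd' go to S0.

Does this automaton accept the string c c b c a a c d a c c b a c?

S6 → S6 → S6 → S5 → S0 → S4 → S7 → S1 → S3 → S7 → S1 → S3 → S7 → S6 → S6
End state S6 is accepting.

Yes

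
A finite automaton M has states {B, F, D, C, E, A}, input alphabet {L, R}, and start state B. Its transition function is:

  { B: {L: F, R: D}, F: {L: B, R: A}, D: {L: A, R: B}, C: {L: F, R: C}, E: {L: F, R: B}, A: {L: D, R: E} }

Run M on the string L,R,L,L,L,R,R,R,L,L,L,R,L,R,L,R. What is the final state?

Trace: B -L-> F -R-> A -L-> D -L-> A -L-> D -R-> B -R-> D -R-> B -L-> F -L-> B -L-> F -R-> A -L-> D -R-> B -L-> F -R-> A

A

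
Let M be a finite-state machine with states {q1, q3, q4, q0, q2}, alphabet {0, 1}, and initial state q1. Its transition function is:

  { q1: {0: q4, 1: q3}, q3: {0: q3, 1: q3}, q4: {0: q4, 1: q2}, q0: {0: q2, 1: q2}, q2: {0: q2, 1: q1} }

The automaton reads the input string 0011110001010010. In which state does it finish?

q3

start at q1
read '0': q1 → q4
read '0': q4 → q4
read '1': q4 → q2
read '1': q2 → q1
read '1': q1 → q3
read '1': q3 → q3
read '0': q3 → q3
read '0': q3 → q3
read '0': q3 → q3
read '1': q3 → q3
read '0': q3 → q3
read '1': q3 → q3
read '0': q3 → q3
read '0': q3 → q3
read '1': q3 → q3
read '0': q3 → q3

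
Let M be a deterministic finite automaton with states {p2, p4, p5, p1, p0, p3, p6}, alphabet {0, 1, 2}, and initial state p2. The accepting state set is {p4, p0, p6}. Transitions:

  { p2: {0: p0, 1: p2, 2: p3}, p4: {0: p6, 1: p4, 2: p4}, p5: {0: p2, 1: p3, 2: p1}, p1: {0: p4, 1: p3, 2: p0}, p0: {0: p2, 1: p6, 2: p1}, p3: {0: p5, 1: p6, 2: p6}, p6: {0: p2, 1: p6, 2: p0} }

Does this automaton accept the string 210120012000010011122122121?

Yes

p2 → p3 → p6 → p2 → p2 → p3 → p5 → p2 → p2 → p3 → p5 → p2 → p0 → p2 → p2 → p0 → p2 → p2 → p2 → p2 → p3 → p6 → p6 → p0 → p1 → p3 → p6 → p6
End state p6 is accepting.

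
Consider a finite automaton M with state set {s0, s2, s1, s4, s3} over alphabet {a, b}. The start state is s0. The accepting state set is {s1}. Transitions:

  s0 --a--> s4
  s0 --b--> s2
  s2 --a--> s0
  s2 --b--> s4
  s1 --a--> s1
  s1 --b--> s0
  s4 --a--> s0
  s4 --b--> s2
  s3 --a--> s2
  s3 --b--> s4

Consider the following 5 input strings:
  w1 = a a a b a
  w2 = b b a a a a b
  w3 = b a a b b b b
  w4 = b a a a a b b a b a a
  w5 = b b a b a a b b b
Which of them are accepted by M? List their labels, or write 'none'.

none

w1:
  start at s0
  read 'a': s0 → s4
  read 'a': s4 → s0
  read 'a': s0 → s4
  read 'b': s4 → s2
  read 'a': s2 → s0
  end s0, rejected
w2:
  start at s0
  read 'b': s0 → s2
  read 'b': s2 → s4
  read 'a': s4 → s0
  read 'a': s0 → s4
  read 'a': s4 → s0
  read 'a': s0 → s4
  read 'b': s4 → s2
  end s2, rejected
w3:
  start at s0
  read 'b': s0 → s2
  read 'a': s2 → s0
  read 'a': s0 → s4
  read 'b': s4 → s2
  read 'b': s2 → s4
  read 'b': s4 → s2
  read 'b': s2 → s4
  end s4, rejected
w4:
  start at s0
  read 'b': s0 → s2
  read 'a': s2 → s0
  read 'a': s0 → s4
  read 'a': s4 → s0
  read 'a': s0 → s4
  read 'b': s4 → s2
  read 'b': s2 → s4
  read 'a': s4 → s0
  read 'b': s0 → s2
  read 'a': s2 → s0
  read 'a': s0 → s4
  end s4, rejected
w5:
  start at s0
  read 'b': s0 → s2
  read 'b': s2 → s4
  read 'a': s4 → s0
  read 'b': s0 → s2
  read 'a': s2 → s0
  read 'a': s0 → s4
  read 'b': s4 → s2
  read 'b': s2 → s4
  read 'b': s4 → s2
  end s2, rejected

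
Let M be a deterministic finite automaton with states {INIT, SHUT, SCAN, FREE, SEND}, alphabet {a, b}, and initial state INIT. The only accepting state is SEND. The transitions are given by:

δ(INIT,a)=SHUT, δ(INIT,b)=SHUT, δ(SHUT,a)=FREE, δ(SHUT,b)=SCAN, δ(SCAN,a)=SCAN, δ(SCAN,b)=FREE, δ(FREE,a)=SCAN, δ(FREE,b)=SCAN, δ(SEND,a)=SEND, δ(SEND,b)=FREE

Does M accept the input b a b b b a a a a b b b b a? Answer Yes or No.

INIT → SHUT → FREE → SCAN → FREE → SCAN → SCAN → SCAN → SCAN → SCAN → FREE → SCAN → FREE → SCAN → SCAN
End state SCAN is not accepting.

No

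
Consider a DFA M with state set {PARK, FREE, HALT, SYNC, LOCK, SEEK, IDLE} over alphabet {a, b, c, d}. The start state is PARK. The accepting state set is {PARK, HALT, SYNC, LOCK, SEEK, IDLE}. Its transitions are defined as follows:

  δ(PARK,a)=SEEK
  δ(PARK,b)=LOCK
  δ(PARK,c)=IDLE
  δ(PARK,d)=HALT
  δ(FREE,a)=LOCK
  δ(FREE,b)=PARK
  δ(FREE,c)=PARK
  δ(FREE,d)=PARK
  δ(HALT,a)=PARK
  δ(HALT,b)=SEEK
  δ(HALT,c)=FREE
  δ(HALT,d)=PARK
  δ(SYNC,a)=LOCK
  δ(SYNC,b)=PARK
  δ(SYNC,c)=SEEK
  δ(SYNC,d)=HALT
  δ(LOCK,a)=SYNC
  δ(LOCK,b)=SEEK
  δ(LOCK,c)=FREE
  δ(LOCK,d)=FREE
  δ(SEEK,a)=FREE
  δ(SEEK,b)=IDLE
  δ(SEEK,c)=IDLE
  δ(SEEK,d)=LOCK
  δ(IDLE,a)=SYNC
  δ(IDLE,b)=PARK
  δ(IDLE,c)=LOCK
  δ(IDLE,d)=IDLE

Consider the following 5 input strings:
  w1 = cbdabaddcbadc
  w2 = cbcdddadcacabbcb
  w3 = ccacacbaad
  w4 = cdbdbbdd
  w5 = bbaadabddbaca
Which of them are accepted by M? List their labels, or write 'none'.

w1: Trace: PARK -c-> IDLE -b-> PARK -d-> HALT -a-> PARK -b-> LOCK -a-> SYNC -d-> HALT -d-> PARK -c-> IDLE -b-> PARK -a-> SEEK -d-> LOCK -c-> FREE  → end FREE, rejected
w2: Trace: PARK -c-> IDLE -b-> PARK -c-> IDLE -d-> IDLE -d-> IDLE -d-> IDLE -a-> SYNC -d-> HALT -c-> FREE -a-> LOCK -c-> FREE -a-> LOCK -b-> SEEK -b-> IDLE -c-> LOCK -b-> SEEK  → end SEEK, accepted
w3: Trace: PARK -c-> IDLE -c-> LOCK -a-> SYNC -c-> SEEK -a-> FREE -c-> PARK -b-> LOCK -a-> SYNC -a-> LOCK -d-> FREE  → end FREE, rejected
w4: Trace: PARK -c-> IDLE -d-> IDLE -b-> PARK -d-> HALT -b-> SEEK -b-> IDLE -d-> IDLE -d-> IDLE  → end IDLE, accepted
w5: Trace: PARK -b-> LOCK -b-> SEEK -a-> FREE -a-> LOCK -d-> FREE -a-> LOCK -b-> SEEK -d-> LOCK -d-> FREE -b-> PARK -a-> SEEK -c-> IDLE -a-> SYNC  → end SYNC, accepted

w2, w4, w5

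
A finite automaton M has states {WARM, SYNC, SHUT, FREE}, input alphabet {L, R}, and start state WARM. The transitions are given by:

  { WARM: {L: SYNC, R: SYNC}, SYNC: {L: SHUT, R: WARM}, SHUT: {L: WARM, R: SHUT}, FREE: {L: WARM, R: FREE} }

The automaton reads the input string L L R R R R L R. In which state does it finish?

start at WARM
read 'L': WARM → SYNC
read 'L': SYNC → SHUT
read 'R': SHUT → SHUT
read 'R': SHUT → SHUT
read 'R': SHUT → SHUT
read 'R': SHUT → SHUT
read 'L': SHUT → WARM
read 'R': WARM → SYNC

SYNC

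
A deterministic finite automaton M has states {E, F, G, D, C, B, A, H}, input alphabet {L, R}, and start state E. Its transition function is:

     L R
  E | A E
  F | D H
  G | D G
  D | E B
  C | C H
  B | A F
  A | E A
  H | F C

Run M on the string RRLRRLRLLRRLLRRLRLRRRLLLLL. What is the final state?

A

start at E
read 'R': E → E
read 'R': E → E
read 'L': E → A
read 'R': A → A
read 'R': A → A
read 'L': A → E
read 'R': E → E
read 'L': E → A
read 'L': A → E
read 'R': E → E
read 'R': E → E
read 'L': E → A
read 'L': A → E
read 'R': E → E
read 'R': E → E
read 'L': E → A
read 'R': A → A
read 'L': A → E
read 'R': E → E
read 'R': E → E
read 'R': E → E
read 'L': E → A
read 'L': A → E
read 'L': E → A
read 'L': A → E
read 'L': E → A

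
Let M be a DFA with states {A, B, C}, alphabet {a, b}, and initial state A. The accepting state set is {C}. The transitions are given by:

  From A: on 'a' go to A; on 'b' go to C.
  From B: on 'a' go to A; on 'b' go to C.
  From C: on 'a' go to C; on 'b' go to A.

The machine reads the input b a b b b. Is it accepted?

start at A
read 'b': A → C
read 'a': C → C
read 'b': C → A
read 'b': A → C
read 'b': C → A
End state A is not accepting.

No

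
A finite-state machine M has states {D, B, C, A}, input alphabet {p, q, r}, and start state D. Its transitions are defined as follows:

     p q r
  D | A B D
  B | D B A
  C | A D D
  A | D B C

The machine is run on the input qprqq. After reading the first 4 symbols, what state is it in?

Trace: D -q-> B -p-> D -r-> D -q-> B
After 4 symbols: B.

B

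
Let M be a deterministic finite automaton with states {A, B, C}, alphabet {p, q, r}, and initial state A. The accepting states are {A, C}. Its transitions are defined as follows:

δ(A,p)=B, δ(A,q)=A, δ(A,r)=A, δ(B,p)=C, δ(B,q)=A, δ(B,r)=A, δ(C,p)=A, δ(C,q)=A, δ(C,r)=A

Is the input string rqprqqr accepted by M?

Yes

A → A → A → B → A → A → A → A
End state A is accepting.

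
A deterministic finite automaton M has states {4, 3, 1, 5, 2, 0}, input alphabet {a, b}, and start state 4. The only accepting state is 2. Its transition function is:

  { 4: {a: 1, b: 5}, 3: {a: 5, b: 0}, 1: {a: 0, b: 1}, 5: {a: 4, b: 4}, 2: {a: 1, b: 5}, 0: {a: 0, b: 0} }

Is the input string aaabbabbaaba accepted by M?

start at 4
read 'a': 4 → 1
read 'a': 1 → 0
read 'a': 0 → 0
read 'b': 0 → 0
read 'b': 0 → 0
read 'a': 0 → 0
read 'b': 0 → 0
read 'b': 0 → 0
read 'a': 0 → 0
read 'a': 0 → 0
read 'b': 0 → 0
read 'a': 0 → 0
End state 0 is not accepting.

No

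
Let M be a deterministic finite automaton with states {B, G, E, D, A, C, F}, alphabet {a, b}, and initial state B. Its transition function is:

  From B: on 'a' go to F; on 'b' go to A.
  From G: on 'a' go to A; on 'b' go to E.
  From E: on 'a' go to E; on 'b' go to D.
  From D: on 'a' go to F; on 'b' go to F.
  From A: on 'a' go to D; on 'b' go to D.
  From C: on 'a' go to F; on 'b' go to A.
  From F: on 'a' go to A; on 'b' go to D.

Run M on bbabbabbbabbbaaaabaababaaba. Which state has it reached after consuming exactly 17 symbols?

Trace: B -b-> A -b-> D -a-> F -b-> D -b-> F -a-> A -b-> D -b-> F -b-> D -a-> F -b-> D -b-> F -b-> D -a-> F -a-> A -a-> D -a-> F
After 17 symbols: F.

F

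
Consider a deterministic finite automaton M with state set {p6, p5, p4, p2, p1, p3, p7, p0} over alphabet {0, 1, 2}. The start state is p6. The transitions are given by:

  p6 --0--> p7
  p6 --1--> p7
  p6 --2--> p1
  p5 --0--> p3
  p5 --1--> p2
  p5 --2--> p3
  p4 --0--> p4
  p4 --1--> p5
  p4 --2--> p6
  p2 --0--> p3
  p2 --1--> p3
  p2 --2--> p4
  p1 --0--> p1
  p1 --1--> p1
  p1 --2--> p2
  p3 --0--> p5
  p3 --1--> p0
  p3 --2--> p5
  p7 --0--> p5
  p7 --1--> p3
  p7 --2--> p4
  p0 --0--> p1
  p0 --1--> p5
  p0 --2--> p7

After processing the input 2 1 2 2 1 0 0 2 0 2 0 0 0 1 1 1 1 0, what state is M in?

p3

p6 → p1 → p1 → p2 → p4 → p5 → p3 → p5 → p3 → p5 → p3 → p5 → p3 → p5 → p2 → p3 → p0 → p5 → p3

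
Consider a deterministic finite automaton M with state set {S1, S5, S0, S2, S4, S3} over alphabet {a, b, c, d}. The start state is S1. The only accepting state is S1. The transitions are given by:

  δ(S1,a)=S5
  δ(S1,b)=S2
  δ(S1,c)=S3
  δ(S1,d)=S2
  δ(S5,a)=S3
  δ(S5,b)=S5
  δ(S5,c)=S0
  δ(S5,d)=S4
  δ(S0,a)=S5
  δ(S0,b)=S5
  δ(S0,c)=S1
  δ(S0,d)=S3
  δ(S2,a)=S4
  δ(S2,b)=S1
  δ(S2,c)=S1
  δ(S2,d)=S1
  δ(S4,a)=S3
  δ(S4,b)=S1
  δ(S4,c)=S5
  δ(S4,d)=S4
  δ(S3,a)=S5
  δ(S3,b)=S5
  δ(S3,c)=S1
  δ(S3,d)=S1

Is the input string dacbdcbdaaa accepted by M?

No

Trace: S1 -d-> S2 -a-> S4 -c-> S5 -b-> S5 -d-> S4 -c-> S5 -b-> S5 -d-> S4 -a-> S3 -a-> S5 -a-> S3
End state S3 is not accepting.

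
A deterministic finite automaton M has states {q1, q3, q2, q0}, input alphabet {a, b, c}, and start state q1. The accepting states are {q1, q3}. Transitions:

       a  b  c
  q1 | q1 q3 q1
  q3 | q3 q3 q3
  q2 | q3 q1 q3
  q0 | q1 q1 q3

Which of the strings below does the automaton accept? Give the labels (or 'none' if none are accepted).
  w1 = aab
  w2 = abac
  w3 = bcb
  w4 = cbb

w1, w2, w3, w4

w1: q1 → q1 → q1 → q3  → end q3, accepted
w2: q1 → q1 → q3 → q3 → q3  → end q3, accepted
w3: q1 → q3 → q3 → q3  → end q3, accepted
w4: q1 → q1 → q3 → q3  → end q3, accepted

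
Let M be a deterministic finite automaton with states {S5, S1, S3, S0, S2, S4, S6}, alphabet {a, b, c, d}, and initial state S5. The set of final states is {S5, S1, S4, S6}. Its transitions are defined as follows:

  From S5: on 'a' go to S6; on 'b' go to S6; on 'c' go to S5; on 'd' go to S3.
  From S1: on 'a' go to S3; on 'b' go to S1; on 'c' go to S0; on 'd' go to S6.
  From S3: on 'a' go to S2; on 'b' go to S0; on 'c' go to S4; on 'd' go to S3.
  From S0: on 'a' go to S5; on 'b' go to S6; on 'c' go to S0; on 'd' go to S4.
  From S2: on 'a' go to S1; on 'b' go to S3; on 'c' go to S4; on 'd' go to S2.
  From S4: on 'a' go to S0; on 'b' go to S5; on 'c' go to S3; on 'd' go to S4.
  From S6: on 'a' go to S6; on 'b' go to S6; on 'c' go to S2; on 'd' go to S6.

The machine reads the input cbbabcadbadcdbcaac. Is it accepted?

Yes

Trace: S5 -c-> S5 -b-> S6 -b-> S6 -a-> S6 -b-> S6 -c-> S2 -a-> S1 -d-> S6 -b-> S6 -a-> S6 -d-> S6 -c-> S2 -d-> S2 -b-> S3 -c-> S4 -a-> S0 -a-> S5 -c-> S5
End state S5 is accepting.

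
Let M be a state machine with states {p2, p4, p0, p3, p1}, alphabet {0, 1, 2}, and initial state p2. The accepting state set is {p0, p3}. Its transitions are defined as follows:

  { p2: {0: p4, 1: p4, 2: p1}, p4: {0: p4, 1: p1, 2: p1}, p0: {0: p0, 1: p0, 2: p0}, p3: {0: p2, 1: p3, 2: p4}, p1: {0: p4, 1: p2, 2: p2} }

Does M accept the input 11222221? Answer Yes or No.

p2 → p4 → p1 → p2 → p1 → p2 → p1 → p2 → p4
End state p4 is not accepting.

No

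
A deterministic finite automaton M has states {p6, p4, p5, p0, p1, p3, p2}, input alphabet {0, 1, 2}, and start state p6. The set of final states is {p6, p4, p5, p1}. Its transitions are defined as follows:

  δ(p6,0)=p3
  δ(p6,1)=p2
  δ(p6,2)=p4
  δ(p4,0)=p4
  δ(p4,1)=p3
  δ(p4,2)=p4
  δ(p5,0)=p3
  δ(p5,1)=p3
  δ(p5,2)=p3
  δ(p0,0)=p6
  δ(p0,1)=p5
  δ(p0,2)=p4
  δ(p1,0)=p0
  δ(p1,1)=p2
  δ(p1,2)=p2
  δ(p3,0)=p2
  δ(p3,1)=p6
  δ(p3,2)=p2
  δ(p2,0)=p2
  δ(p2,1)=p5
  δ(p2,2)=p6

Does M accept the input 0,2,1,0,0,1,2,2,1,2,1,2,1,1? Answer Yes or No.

Trace: p6 -0-> p3 -2-> p2 -1-> p5 -0-> p3 -0-> p2 -1-> p5 -2-> p3 -2-> p2 -1-> p5 -2-> p3 -1-> p6 -2-> p4 -1-> p3 -1-> p6
End state p6 is accepting.

Yes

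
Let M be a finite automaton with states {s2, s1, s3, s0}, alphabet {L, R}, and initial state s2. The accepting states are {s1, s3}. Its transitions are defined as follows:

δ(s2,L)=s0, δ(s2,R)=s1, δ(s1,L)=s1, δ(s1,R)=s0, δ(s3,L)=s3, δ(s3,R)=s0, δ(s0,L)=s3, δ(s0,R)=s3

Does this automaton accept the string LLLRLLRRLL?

Trace: s2 -L-> s0 -L-> s3 -L-> s3 -R-> s0 -L-> s3 -L-> s3 -R-> s0 -R-> s3 -L-> s3 -L-> s3
End state s3 is accepting.

Yes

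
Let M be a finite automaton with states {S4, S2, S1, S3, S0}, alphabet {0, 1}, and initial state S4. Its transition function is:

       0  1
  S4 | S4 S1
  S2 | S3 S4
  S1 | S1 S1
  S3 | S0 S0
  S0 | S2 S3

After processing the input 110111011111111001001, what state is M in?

Trace: S4 -1-> S1 -1-> S1 -0-> S1 -1-> S1 -1-> S1 -1-> S1 -0-> S1 -1-> S1 -1-> S1 -1-> S1 -1-> S1 -1-> S1 -1-> S1 -1-> S1 -1-> S1 -0-> S1 -0-> S1 -1-> S1 -0-> S1 -0-> S1 -1-> S1

S1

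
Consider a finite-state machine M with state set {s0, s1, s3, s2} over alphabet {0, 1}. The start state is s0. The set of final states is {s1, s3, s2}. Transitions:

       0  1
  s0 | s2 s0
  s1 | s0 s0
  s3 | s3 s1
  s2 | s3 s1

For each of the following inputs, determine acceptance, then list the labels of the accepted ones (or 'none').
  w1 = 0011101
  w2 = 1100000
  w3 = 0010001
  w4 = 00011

w1: Trace: s0 -0-> s2 -0-> s3 -1-> s1 -1-> s0 -1-> s0 -0-> s2 -1-> s1  → end s1, accepted
w2: Trace: s0 -1-> s0 -1-> s0 -0-> s2 -0-> s3 -0-> s3 -0-> s3 -0-> s3  → end s3, accepted
w3: Trace: s0 -0-> s2 -0-> s3 -1-> s1 -0-> s0 -0-> s2 -0-> s3 -1-> s1  → end s1, accepted
w4: Trace: s0 -0-> s2 -0-> s3 -0-> s3 -1-> s1 -1-> s0  → end s0, rejected

w1, w2, w3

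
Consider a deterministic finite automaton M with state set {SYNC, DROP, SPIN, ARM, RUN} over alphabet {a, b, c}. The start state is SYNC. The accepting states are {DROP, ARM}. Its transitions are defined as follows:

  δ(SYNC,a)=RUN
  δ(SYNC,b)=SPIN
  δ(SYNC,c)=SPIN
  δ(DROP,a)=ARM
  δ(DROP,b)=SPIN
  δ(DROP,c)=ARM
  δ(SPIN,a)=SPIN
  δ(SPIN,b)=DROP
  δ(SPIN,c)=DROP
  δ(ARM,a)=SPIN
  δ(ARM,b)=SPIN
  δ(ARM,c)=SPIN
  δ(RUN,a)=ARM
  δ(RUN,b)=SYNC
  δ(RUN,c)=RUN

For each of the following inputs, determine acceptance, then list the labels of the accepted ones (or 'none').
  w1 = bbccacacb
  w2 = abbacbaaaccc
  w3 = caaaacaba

w1

w1:
  start at SYNC
  read 'b': SYNC → SPIN
  read 'b': SPIN → DROP
  read 'c': DROP → ARM
  read 'c': ARM → SPIN
  read 'a': SPIN → SPIN
  read 'c': SPIN → DROP
  read 'a': DROP → ARM
  read 'c': ARM → SPIN
  read 'b': SPIN → DROP
  end DROP, accepted
w2:
  start at SYNC
  read 'a': SYNC → RUN
  read 'b': RUN → SYNC
  read 'b': SYNC → SPIN
  read 'a': SPIN → SPIN
  read 'c': SPIN → DROP
  read 'b': DROP → SPIN
  read 'a': SPIN → SPIN
  read 'a': SPIN → SPIN
  read 'a': SPIN → SPIN
  read 'c': SPIN → DROP
  read 'c': DROP → ARM
  read 'c': ARM → SPIN
  end SPIN, rejected
w3:
  start at SYNC
  read 'c': SYNC → SPIN
  read 'a': SPIN → SPIN
  read 'a': SPIN → SPIN
  read 'a': SPIN → SPIN
  read 'a': SPIN → SPIN
  read 'c': SPIN → DROP
  read 'a': DROP → ARM
  read 'b': ARM → SPIN
  read 'a': SPIN → SPIN
  end SPIN, rejected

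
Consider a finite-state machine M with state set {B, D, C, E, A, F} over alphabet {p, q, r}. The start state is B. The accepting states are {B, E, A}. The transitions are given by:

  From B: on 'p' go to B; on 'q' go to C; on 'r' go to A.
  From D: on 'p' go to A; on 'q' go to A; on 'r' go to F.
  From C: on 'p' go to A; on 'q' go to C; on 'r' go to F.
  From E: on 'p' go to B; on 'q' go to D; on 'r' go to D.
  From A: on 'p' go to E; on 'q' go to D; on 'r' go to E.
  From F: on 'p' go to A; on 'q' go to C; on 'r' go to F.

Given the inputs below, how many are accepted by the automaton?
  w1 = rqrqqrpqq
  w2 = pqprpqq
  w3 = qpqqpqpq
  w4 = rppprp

2

w1:
  start at B
  read 'r': B → A
  read 'q': A → D
  read 'r': D → F
  read 'q': F → C
  read 'q': C → C
  read 'r': C → F
  read 'p': F → A
  read 'q': A → D
  read 'q': D → A
  end A, accepted
w2:
  start at B
  read 'p': B → B
  read 'q': B → C
  read 'p': C → A
  read 'r': A → E
  read 'p': E → B
  read 'q': B → C
  read 'q': C → C
  end C, rejected
w3:
  start at B
  read 'q': B → C
  read 'p': C → A
  read 'q': A → D
  read 'q': D → A
  read 'p': A → E
  read 'q': E → D
  read 'p': D → A
  read 'q': A → D
  end D, rejected
w4:
  start at B
  read 'r': B → A
  read 'p': A → E
  read 'p': E → B
  read 'p': B → B
  read 'r': B → A
  read 'p': A → E
  end E, accepted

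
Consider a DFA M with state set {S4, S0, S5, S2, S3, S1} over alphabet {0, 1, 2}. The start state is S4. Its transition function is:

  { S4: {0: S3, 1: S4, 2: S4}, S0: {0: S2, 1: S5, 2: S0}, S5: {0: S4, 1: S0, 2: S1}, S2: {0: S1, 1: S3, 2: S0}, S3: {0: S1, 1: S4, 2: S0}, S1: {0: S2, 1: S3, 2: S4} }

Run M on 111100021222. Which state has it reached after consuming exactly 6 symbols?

Trace: S4 -1-> S4 -1-> S4 -1-> S4 -1-> S4 -0-> S3 -0-> S1
After 6 symbols: S1.

S1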